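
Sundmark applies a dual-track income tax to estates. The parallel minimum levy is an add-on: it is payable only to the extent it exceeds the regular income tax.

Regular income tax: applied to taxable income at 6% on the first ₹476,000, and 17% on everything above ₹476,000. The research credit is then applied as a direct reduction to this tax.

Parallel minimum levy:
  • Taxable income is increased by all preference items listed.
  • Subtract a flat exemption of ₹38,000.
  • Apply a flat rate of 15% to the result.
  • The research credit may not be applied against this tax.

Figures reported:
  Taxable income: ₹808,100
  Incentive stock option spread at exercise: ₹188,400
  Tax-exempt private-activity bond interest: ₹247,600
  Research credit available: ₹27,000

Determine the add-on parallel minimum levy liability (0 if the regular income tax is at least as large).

Parallel minimum levy:
  Adjusted income: ₹808,100 + ₹188,400 + ₹247,600 = ₹1,244,100
  Less exemption ₹38,000 → base ₹1,206,100
  ₹1,206,100 × 15% = ₹180,915

Regular income tax:
  ₹476,000 × 6% = ₹28,560
  ₹332,100 × 17% = ₹56,457
  → ₹85,017
  Less research credit ₹27,000 → ₹58,017

Excess of parallel minimum levy over regular income tax: ₹180,915 − ₹58,017 = ₹122,898.

₹122,898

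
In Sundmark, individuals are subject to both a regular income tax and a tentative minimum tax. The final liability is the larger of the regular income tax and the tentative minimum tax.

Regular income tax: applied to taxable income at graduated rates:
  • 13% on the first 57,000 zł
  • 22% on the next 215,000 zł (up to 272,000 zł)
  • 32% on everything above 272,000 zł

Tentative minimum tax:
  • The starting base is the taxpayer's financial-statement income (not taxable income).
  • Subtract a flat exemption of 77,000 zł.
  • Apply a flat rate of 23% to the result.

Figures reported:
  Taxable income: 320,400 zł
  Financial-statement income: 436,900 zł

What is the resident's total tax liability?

Tentative minimum tax:
  Base (financial-statement income): 436,900 zł
  Less exemption 77,000 zł → base 359,900 zł
  359,900 zł × 23% = 82,777 zł

Regular income tax:
  57,000 zł × 13% = 7,410 zł
  215,000 zł × 22% = 47,300 zł
  48,400 zł × 32% = 15,488 zł
  → 70,198 zł

82,777 zł > 70,198 zł, so the tentative minimum tax is the binding amount.

82,777 zł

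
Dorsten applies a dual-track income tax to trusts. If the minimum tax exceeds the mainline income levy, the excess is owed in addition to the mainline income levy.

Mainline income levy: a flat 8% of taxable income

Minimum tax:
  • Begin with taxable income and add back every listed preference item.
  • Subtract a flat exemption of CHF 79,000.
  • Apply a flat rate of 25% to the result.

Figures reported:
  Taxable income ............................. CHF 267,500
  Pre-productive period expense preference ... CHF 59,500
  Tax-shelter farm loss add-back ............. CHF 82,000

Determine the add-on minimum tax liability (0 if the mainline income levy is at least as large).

CHF 61,100

Minimum tax:
  Adjusted income: CHF 267,500 + CHF 59,500 + CHF 82,000 = CHF 409,000
  Less exemption CHF 79,000 → base CHF 330,000
  CHF 330,000 × 25% = CHF 82,500

Mainline income levy:
  CHF 267,500 × 8% = CHF 21,400

Excess of minimum tax over mainline income levy: CHF 82,500 − CHF 21,400 = CHF 61,100.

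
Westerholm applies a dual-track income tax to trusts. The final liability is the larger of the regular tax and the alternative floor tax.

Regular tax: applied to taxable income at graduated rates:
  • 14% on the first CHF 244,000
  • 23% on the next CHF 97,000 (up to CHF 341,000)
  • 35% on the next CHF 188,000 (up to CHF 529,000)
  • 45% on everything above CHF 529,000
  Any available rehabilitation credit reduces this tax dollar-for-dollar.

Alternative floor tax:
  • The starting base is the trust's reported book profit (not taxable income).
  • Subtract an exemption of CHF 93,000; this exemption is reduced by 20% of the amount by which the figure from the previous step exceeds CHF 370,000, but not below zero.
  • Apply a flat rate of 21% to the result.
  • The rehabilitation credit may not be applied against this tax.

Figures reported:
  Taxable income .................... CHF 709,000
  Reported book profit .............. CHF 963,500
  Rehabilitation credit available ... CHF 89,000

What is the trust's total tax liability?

Alternative floor tax:
  Base (reported book profit): CHF 963,500
  Exemption: 20% × (CHF 963,500 − CHF 370,000) = CHF 118,700 ≥ CHF 93,000, so the exemption is fully phased out
  Base: CHF 963,500 − CHF 0 = CHF 963,500
  CHF 963,500 × 21% = CHF 202,335

Regular tax:
  CHF 244,000 × 14% = CHF 34,160
  CHF 97,000 × 23% = CHF 22,310
  CHF 188,000 × 35% = CHF 65,800
  CHF 180,000 × 45% = CHF 81,000
  → CHF 203,270
  Less rehabilitation credit CHF 89,000 → CHF 114,270

CHF 202,335 > CHF 114,270, so the alternative floor tax is the binding amount.

CHF 202,335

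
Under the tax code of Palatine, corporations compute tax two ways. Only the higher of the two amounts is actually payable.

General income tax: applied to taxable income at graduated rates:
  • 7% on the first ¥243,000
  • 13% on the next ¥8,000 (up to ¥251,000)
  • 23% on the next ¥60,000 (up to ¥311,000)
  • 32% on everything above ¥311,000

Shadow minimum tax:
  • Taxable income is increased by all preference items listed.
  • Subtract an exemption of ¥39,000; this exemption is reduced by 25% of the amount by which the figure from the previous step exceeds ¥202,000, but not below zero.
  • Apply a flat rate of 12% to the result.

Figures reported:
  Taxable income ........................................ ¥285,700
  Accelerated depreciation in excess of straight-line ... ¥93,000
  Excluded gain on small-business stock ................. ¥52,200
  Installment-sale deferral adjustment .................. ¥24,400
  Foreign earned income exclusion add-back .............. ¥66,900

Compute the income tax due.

¥62,664

General income tax:
  ¥243,000 × 7% = ¥17,010
  ¥8,000 × 13% = ¥1,040
  ¥34,700 × 23% = ¥7,981
  → ¥26,031

Shadow minimum tax:
  Adjusted income: ¥285,700 + ¥93,000 + ¥52,200 + ¥24,400 + ¥66,900 = ¥522,200
  Exemption: 25% × (¥522,200 − ¥202,000) = ¥80,050 ≥ ¥39,000, so the exemption is fully phased out
  Base: ¥522,200 − ¥0 = ¥522,200
  ¥522,200 × 12% = ¥62,664

¥62,664 > ¥26,031, so the shadow minimum tax is the binding amount.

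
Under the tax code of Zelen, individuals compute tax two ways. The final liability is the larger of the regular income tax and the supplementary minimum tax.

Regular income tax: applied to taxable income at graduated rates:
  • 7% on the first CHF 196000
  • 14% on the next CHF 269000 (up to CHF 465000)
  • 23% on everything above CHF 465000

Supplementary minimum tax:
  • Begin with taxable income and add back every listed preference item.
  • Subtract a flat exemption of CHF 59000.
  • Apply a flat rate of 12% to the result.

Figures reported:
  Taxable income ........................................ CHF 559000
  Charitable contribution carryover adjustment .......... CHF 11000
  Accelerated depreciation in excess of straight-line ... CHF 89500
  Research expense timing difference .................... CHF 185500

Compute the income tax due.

Regular income tax:
  CHF 196000 × 7% = CHF 13720
  CHF 269000 × 14% = CHF 37660
  CHF 94000 × 23% = CHF 21620
  → CHF 73000

Supplementary minimum tax:
  Adjusted income: CHF 559000 + CHF 11000 + CHF 89500 + CHF 185500 = CHF 845000
  Less exemption CHF 59000 → base CHF 786000
  CHF 786000 × 12% = CHF 94320

CHF 94320 > CHF 73000, so the supplementary minimum tax is the binding amount.

CHF 94320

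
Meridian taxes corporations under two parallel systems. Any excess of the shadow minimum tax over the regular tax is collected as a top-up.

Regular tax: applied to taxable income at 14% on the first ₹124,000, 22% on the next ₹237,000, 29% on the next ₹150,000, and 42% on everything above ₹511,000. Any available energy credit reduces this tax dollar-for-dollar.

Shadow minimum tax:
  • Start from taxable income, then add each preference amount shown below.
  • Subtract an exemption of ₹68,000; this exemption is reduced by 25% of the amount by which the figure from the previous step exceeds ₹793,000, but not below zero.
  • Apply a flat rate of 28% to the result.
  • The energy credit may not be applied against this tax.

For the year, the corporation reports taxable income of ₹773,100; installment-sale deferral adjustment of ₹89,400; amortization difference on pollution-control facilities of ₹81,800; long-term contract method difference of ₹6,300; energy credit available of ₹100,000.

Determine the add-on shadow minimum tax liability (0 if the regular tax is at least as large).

Regular tax:
  ₹124,000 × 14% = ₹17,360
  ₹237,000 × 22% = ₹52,140
  ₹150,000 × 29% = ₹43,500
  ₹262,100 × 42% = ₹110,082
  → ₹223,082
  Less energy credit ₹100,000 → ₹123,082

Shadow minimum tax:
  Adjusted income: ₹773,100 + ₹89,400 + ₹81,800 + ₹6,300 = ₹950,600
  Exemption: ₹68,000 − 25% × (₹950,600 − ₹793,000) = ₹68,000 − ₹39,400 = ₹28,600
  Base: ₹950,600 − ₹28,600 = ₹922,000
  ₹922,000 × 28% = ₹258,160

Excess of shadow minimum tax over regular tax: ₹258,160 − ₹123,082 = ₹135,078.

₹135,078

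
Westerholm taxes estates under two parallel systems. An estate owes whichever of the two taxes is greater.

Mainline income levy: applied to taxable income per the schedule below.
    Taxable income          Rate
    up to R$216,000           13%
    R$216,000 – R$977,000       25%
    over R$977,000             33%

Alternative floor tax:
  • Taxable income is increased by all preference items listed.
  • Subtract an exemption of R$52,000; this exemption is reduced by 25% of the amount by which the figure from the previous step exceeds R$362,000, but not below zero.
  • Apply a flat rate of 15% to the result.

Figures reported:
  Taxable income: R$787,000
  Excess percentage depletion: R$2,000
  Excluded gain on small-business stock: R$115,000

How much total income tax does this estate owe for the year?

Alternative floor tax:
  Adjusted income: R$787,000 + R$2,000 + R$115,000 = R$904,000
  Exemption: 25% × (R$904,000 − R$362,000) = R$135,500 ≥ R$52,000, so the exemption is fully phased out
  Base: R$904,000 − R$0 = R$904,000
  R$904,000 × 15% = R$135,600

Mainline income levy:
  R$216,000 × 13% = R$28,080
  R$571,000 × 25% = R$142,750
  → R$170,830

R$170,830 > R$135,600, so the mainline income levy governs.

R$170,830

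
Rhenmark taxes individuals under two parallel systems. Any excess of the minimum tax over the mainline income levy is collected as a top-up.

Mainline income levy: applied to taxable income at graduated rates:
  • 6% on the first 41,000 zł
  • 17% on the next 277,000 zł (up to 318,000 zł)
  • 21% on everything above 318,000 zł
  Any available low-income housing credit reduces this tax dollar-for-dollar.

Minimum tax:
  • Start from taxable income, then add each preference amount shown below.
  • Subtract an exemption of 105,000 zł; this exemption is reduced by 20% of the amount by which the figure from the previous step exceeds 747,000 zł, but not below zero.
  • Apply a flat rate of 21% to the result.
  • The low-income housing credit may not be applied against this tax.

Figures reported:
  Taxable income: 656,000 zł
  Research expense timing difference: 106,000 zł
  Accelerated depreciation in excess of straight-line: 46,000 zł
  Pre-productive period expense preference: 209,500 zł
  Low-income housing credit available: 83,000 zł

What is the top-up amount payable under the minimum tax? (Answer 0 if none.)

165,456 zł

Mainline income levy:
  41,000 zł × 6% = 2,460 zł
  277,000 zł × 17% = 47,090 zł
  338,000 zł × 21% = 70,980 zł
  → 120,530 zł
  Less low-income housing credit 83,000 zł → 37,530 zł

Minimum tax:
  Adjusted income: 656,000 zł + 106,000 zł + 46,000 zł + 209,500 zł = 1,017,500 zł
  Exemption: 105,000 zł − 20% × (1,017,500 zł − 747,000 zł) = 105,000 zł − 54,100 zł = 50,900 zł
  Base: 1,017,500 zł − 50,900 zł = 966,600 zł
  966,600 zł × 21% = 202,986 zł

Excess of minimum tax over mainline income levy: 202,986 zł − 37,530 zł = 165,456 zł.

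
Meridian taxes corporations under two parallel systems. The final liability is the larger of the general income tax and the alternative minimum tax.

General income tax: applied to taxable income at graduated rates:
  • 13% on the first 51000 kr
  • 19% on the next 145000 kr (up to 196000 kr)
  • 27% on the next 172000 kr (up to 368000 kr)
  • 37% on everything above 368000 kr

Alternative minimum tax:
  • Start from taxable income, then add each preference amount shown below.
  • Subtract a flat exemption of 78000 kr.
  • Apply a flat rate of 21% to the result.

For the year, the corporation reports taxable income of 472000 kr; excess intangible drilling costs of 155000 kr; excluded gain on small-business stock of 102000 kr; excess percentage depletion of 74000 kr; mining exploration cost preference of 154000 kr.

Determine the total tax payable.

184590 kr

General income tax:
  51000 kr × 13% = 6630 kr
  145000 kr × 19% = 27550 kr
  172000 kr × 27% = 46440 kr
  104000 kr × 37% = 38480 kr
  → 119100 kr

Alternative minimum tax:
  Adjusted income: 472000 kr + 155000 kr + 102000 kr + 74000 kr + 154000 kr = 957000 kr
  Less exemption 78000 kr → base 879000 kr
  879000 kr × 21% = 184590 kr

184590 kr > 119100 kr, so the alternative minimum tax is the binding amount.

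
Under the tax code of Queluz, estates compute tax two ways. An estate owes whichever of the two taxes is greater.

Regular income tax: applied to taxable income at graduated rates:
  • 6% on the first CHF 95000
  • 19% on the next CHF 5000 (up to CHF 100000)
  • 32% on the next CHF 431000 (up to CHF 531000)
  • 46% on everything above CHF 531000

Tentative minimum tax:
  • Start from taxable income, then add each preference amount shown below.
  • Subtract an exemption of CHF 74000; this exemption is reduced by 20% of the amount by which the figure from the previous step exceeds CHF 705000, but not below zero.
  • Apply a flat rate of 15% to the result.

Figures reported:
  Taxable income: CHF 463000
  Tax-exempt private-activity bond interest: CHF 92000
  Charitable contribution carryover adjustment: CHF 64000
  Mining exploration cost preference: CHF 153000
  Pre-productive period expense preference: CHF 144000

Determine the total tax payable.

Regular income tax:
  CHF 95000 × 6% = CHF 5700
  CHF 5000 × 19% = CHF 950
  CHF 363000 × 32% = CHF 116160
  → CHF 122810

Tentative minimum tax:
  Adjusted income: CHF 463000 + CHF 92000 + CHF 64000 + CHF 153000 + CHF 144000 = CHF 916000
  Exemption: CHF 74000 − 20% × (CHF 916000 − CHF 705000) = CHF 74000 − CHF 42200 = CHF 31800
  Base: CHF 916000 − CHF 31800 = CHF 884200
  CHF 884200 × 15% = CHF 132630

CHF 132630 > CHF 122810, so the tentative minimum tax is the binding amount.

CHF 132630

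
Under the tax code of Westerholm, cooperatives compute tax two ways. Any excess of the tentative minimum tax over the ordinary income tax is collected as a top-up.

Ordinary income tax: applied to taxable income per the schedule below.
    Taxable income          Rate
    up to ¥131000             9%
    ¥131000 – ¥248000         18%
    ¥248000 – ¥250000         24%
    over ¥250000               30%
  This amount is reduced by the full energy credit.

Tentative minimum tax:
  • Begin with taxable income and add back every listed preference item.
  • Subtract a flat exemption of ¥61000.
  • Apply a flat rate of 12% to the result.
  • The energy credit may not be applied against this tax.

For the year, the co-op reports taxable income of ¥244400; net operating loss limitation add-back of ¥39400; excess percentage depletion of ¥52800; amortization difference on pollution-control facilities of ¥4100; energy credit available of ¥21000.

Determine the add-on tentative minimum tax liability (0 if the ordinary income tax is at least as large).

Tentative minimum tax:
  Adjusted income: ¥244400 + ¥39400 + ¥52800 + ¥4100 = ¥340700
  Less exemption ¥61000 → base ¥279700
  ¥279700 × 12% = ¥33564

Ordinary income tax:
  ¥131000 × 9% = ¥11790
  ¥113400 × 18% = ¥20412
  → ¥32202
  Less energy credit ¥21000 → ¥11202

Excess of tentative minimum tax over ordinary income tax: ¥33564 − ¥11202 = ¥22362.

¥22362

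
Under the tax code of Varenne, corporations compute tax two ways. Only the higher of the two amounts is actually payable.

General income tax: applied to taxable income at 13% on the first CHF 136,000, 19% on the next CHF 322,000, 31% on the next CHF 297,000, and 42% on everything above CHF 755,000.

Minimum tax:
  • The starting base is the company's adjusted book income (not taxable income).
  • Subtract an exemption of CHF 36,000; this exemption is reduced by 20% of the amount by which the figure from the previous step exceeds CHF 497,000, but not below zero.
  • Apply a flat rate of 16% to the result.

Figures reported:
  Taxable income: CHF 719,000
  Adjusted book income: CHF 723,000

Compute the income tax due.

Minimum tax:
  Base (adjusted book income): CHF 723,000
  Exemption: 20% × (CHF 723,000 − CHF 497,000) = CHF 45,200 ≥ CHF 36,000, so the exemption is fully phased out
  Base: CHF 723,000 − CHF 0 = CHF 723,000
  CHF 723,000 × 16% = CHF 115,680

General income tax:
  CHF 136,000 × 13% = CHF 17,680
  CHF 322,000 × 19% = CHF 61,180
  CHF 261,000 × 31% = CHF 80,910
  → CHF 159,770

CHF 159,770 > CHF 115,680, so the general income tax governs.

CHF 159,770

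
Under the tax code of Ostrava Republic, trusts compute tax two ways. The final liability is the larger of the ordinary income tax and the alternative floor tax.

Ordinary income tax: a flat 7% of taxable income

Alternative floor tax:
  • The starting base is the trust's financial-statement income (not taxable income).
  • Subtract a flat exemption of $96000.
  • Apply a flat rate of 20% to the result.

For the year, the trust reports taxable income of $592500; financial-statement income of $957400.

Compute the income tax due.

Alternative floor tax:
  Base (financial-statement income): $957400
  Less exemption $96000 → base $861400
  $861400 × 20% = $172280

Ordinary income tax:
  $592500 × 7% = $41475

$172280 > $41475, so the alternative floor tax is the binding amount.

$172280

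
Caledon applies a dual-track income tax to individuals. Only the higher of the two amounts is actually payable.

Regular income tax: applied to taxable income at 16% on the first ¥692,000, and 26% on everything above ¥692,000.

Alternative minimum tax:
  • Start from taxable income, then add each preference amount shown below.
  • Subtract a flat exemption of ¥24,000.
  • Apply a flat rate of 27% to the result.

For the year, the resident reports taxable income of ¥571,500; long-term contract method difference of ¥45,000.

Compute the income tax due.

¥159,975

Regular income tax:
  ¥571,500 × 16% = ¥91,440

Alternative minimum tax:
  Adjusted income: ¥571,500 + ¥45,000 = ¥616,500
  Less exemption ¥24,000 → base ¥592,500
  ¥592,500 × 27% = ¥159,975

¥159,975 > ¥91,440, so the alternative minimum tax is the binding amount.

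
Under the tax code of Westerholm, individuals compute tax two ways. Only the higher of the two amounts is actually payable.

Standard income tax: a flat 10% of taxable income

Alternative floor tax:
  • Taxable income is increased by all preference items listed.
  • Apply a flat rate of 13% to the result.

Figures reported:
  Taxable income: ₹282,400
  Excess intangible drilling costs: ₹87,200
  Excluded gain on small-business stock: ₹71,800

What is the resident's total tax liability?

Standard income tax:
  ₹282,400 × 10% = ₹28,240

Alternative floor tax:
  Adjusted income: ₹282,400 + ₹87,200 + ₹71,800 = ₹441,400
  ₹441,400 × 13% = ₹57,382

₹57,382 > ₹28,240, so the alternative floor tax is the binding amount.

₹57,382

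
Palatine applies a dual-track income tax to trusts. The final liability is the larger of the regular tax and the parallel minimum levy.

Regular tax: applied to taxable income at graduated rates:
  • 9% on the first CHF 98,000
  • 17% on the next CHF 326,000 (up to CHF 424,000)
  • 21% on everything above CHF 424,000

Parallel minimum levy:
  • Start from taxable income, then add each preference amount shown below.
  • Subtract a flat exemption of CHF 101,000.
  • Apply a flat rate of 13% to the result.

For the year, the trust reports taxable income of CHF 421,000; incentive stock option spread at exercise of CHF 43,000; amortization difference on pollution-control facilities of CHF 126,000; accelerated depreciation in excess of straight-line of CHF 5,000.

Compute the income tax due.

Regular tax:
  CHF 98,000 × 9% = CHF 8,820
  CHF 323,000 × 17% = CHF 54,910
  → CHF 63,730

Parallel minimum levy:
  Adjusted income: CHF 421,000 + CHF 43,000 + CHF 126,000 + CHF 5,000 = CHF 595,000
  Less exemption CHF 101,000 → base CHF 494,000
  CHF 494,000 × 13% = CHF 64,220

CHF 64,220 > CHF 63,730, so the parallel minimum levy is the binding amount.

CHF 64,220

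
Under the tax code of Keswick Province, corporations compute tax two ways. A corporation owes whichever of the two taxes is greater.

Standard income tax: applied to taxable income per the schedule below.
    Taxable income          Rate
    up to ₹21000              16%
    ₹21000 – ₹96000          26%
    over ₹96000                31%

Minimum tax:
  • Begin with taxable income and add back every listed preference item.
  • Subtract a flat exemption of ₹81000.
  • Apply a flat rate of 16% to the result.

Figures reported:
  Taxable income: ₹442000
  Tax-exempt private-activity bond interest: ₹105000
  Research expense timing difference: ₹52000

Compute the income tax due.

Minimum tax:
  Adjusted income: ₹442000 + ₹105000 + ₹52000 = ₹599000
  Less exemption ₹81000 → base ₹518000
  ₹518000 × 16% = ₹82880

Standard income tax:
  ₹21000 × 16% = ₹3360
  ₹75000 × 26% = ₹19500
  ₹346000 × 31% = ₹107260
  → ₹130120

₹130120 > ₹82880, so the standard income tax governs.

₹130120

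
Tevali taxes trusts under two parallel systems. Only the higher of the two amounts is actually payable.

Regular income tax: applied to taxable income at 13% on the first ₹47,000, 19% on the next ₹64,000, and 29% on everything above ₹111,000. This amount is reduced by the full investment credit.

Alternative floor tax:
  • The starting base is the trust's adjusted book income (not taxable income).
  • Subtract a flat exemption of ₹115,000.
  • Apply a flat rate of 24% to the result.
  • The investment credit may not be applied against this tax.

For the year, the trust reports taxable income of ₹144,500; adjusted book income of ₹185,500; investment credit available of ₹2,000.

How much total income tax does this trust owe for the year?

Regular income tax:
  ₹47,000 × 13% = ₹6,110
  ₹64,000 × 19% = ₹12,160
  ₹33,500 × 29% = ₹9,715
  → ₹27,985
  Less investment credit ₹2,000 → ₹25,985

Alternative floor tax:
  Base (adjusted book income): ₹185,500
  Less exemption ₹115,000 → base ₹70,500
  ₹70,500 × 24% = ₹16,920

₹25,985 > ₹16,920, so the regular income tax governs.

₹25,985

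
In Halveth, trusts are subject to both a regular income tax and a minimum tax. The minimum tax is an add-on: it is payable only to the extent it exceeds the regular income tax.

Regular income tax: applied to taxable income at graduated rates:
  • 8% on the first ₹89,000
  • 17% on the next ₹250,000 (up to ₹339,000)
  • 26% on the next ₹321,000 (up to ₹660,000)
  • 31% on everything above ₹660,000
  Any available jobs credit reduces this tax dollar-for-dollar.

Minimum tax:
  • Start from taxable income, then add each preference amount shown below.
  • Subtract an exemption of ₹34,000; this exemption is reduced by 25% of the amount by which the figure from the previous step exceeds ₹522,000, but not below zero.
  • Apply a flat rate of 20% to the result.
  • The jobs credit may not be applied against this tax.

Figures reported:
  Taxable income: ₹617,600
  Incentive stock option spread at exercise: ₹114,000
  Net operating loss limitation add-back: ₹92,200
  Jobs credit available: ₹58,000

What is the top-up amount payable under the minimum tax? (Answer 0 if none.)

₹100,704

Regular income tax:
  ₹89,000 × 8% = ₹7,120
  ₹250,000 × 17% = ₹42,500
  ₹278,600 × 26% = ₹72,436
  → ₹122,056
  Less jobs credit ₹58,000 → ₹64,056

Minimum tax:
  Adjusted income: ₹617,600 + ₹114,000 + ₹92,200 = ₹823,800
  Exemption: 25% × (₹823,800 − ₹522,000) = ₹75,450 ≥ ₹34,000, so the exemption is fully phased out
  Base: ₹823,800 − ₹0 = ₹823,800
  ₹823,800 × 20% = ₹164,760

Excess of minimum tax over regular income tax: ₹164,760 − ₹64,056 = ₹100,704.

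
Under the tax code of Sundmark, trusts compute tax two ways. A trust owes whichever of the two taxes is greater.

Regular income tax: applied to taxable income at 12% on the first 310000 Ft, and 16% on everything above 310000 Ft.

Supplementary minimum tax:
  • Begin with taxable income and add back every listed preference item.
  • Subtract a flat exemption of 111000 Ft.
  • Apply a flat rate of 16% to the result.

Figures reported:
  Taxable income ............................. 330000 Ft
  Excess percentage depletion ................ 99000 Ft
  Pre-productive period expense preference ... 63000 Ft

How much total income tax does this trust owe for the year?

Supplementary minimum tax:
  Adjusted income: 330000 Ft + 99000 Ft + 63000 Ft = 492000 Ft
  Less exemption 111000 Ft → base 381000 Ft
  381000 Ft × 16% = 60960 Ft

Regular income tax:
  310000 Ft × 12% = 37200 Ft
  20000 Ft × 16% = 3200 Ft
  → 40400 Ft

60960 Ft > 40400 Ft, so the supplementary minimum tax is the binding amount.

60960 Ft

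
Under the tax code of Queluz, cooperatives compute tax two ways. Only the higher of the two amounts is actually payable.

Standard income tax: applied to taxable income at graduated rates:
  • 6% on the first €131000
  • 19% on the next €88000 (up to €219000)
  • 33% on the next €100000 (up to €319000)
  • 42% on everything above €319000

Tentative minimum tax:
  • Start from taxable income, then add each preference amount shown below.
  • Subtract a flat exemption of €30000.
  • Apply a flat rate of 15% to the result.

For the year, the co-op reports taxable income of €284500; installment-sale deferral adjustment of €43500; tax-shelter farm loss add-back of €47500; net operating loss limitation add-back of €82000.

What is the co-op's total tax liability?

€64125

Tentative minimum tax:
  Adjusted income: €284500 + €43500 + €47500 + €82000 = €457500
  Less exemption €30000 → base €427500
  €427500 × 15% = €64125

Standard income tax:
  €131000 × 6% = €7860
  €88000 × 19% = €16720
  €65500 × 33% = €21615
  → €46195

€64125 > €46195, so the tentative minimum tax is the binding amount.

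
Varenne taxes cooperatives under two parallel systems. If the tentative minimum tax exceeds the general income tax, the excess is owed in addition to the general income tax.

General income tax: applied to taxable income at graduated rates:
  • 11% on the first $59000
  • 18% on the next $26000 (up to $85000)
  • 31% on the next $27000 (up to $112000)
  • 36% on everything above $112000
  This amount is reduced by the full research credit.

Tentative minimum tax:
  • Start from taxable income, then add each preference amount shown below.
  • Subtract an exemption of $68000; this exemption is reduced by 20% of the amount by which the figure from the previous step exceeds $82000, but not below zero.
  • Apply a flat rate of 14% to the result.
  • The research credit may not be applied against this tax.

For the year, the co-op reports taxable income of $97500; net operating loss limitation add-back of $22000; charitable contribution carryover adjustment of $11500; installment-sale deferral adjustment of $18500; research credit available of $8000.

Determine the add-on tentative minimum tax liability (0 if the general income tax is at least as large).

General income tax:
  $59000 × 11% = $6490
  $26000 × 18% = $4680
  $12500 × 31% = $3875
  → $15045
  Less research credit $8000 → $7045

Tentative minimum tax:
  Adjusted income: $97500 + $22000 + $11500 + $18500 = $149500
  Exemption: $68000 − 20% × ($149500 − $82000) = $68000 − $13500 = $54500
  Base: $149500 − $54500 = $95000
  $95000 × 14% = $13300

Excess of tentative minimum tax over general income tax: $13300 − $7045 = $6255.

$6255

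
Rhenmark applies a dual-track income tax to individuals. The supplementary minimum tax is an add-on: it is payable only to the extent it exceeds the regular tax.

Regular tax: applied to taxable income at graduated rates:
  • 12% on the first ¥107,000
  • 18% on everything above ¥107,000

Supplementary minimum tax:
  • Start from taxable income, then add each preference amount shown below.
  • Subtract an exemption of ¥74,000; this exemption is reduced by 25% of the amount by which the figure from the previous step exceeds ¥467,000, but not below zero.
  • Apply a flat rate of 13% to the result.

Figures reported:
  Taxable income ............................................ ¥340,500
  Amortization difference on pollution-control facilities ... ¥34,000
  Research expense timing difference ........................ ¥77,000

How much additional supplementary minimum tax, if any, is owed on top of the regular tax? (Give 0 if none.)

Regular tax:
  ¥107,000 × 12% = ¥12,840
  ¥233,500 × 18% = ¥42,030
  → ¥54,870

Supplementary minimum tax:
  Adjusted income: ¥340,500 + ¥34,000 + ¥77,000 = ¥451,500
  Exemption: ¥451,500 ≤ ¥467,000, so full ¥74,000 applies
  Base: ¥451,500 − ¥74,000 = ¥377,500
  ¥377,500 × 13% = ¥49,075

¥49,075 ≤ ¥54,870, so no add-on is due.

¥0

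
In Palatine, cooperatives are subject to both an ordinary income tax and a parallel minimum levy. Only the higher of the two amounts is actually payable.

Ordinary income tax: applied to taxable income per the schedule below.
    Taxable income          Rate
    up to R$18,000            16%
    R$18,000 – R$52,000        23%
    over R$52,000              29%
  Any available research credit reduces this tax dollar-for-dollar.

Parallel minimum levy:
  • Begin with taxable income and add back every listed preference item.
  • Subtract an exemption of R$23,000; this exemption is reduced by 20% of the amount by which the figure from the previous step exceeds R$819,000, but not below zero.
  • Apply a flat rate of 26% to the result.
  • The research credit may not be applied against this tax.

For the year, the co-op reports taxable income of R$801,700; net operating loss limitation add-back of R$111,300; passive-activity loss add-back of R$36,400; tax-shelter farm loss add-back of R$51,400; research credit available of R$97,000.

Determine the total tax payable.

Ordinary income tax:
  R$18,000 × 16% = R$2,880
  R$34,000 × 23% = R$7,820
  R$749,700 × 29% = R$217,413
  → R$228,113
  Less research credit R$97,000 → R$131,113

Parallel minimum levy:
  Adjusted income: R$801,700 + R$111,300 + R$36,400 + R$51,400 = R$1,000,800
  Exemption: 20% × (R$1,000,800 − R$819,000) = R$36,360 ≥ R$23,000, so the exemption is fully phased out
  Base: R$1,000,800 − R$0 = R$1,000,800
  R$1,000,800 × 26% = R$260,208

R$260,208 > R$131,113, so the parallel minimum levy is the binding amount.

R$260,208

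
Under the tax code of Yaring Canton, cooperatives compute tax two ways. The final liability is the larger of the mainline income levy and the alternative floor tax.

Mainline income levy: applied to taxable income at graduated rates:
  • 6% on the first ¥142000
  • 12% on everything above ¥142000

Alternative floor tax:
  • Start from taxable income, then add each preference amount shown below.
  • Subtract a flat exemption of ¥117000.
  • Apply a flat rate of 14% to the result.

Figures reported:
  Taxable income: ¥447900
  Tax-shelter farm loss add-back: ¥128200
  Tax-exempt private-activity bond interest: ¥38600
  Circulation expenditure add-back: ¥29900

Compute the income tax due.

¥73864

Alternative floor tax:
  Adjusted income: ¥447900 + ¥128200 + ¥38600 + ¥29900 = ¥644600
  Less exemption ¥117000 → base ¥527600
  ¥527600 × 14% = ¥73864

Mainline income levy:
  ¥142000 × 6% = ¥8520
  ¥305900 × 12% = ¥36708
  → ¥45228

¥73864 > ¥45228, so the alternative floor tax is the binding amount.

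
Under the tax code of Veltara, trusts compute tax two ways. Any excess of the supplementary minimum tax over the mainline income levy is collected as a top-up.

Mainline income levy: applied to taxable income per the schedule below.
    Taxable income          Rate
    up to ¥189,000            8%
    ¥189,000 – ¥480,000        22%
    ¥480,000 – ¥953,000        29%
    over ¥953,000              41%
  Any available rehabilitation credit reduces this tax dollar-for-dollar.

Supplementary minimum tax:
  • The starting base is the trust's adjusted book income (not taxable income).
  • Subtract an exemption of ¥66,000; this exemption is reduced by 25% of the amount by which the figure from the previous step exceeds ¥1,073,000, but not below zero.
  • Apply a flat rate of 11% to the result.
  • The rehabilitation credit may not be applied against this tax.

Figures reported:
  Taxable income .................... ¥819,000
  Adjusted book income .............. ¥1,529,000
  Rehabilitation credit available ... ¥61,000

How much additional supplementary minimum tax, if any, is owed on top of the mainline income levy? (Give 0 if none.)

¥51,740

Supplementary minimum tax:
  Base (adjusted book income): ¥1,529,000
  Exemption: 25% × (¥1,529,000 − ¥1,073,000) = ¥114,000 ≥ ¥66,000, so the exemption is fully phased out
  Base: ¥1,529,000 − ¥0 = ¥1,529,000
  ¥1,529,000 × 11% = ¥168,190

Mainline income levy:
  ¥189,000 × 8% = ¥15,120
  ¥291,000 × 22% = ¥64,020
  ¥339,000 × 29% = ¥98,310
  → ¥177,450
  Less rehabilitation credit ¥61,000 → ¥116,450

Excess of supplementary minimum tax over mainline income levy: ¥168,190 − ¥116,450 = ¥51,740.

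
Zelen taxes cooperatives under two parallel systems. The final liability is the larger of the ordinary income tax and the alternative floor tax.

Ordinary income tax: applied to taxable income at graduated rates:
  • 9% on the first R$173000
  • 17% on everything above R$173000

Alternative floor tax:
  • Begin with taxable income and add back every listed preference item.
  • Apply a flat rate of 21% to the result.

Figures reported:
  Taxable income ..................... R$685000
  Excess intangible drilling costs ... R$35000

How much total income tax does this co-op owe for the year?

Alternative floor tax:
  Adjusted income: R$685000 + R$35000 = R$720000
  R$720000 × 21% = R$151200

Ordinary income tax:
  R$173000 × 9% = R$15570
  R$512000 × 17% = R$87040
  → R$102610

R$151200 > R$102610, so the alternative floor tax is the binding amount.

R$151200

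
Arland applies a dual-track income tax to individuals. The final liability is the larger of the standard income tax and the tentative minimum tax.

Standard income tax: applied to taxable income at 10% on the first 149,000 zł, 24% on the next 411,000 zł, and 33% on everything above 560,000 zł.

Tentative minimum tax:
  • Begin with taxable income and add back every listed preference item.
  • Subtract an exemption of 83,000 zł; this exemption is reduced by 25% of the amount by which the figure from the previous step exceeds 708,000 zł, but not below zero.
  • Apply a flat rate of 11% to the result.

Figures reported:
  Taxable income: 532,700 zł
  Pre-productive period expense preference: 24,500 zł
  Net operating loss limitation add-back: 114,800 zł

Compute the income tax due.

106,988 zł

Tentative minimum tax:
  Adjusted income: 532,700 zł + 24,500 zł + 114,800 zł = 672,000 zł
  Exemption: 672,000 zł ≤ 708,000 zł, so full 83,000 zł applies
  Base: 672,000 zł − 83,000 zł = 589,000 zł
  589,000 zł × 11% = 64,790 zł

Standard income tax:
  149,000 zł × 10% = 14,900 zł
  383,700 zł × 24% = 92,088 zł
  → 106,988 zł

106,988 zł > 64,790 zł, so the standard income tax governs.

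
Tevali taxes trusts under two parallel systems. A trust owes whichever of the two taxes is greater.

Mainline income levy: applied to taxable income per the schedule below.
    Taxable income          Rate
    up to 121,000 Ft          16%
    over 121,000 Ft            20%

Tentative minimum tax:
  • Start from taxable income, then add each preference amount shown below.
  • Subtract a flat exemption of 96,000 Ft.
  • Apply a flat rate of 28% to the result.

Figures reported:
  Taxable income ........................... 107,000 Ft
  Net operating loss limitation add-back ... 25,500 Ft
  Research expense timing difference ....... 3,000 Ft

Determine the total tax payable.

17,120 Ft

Mainline income levy:
  107,000 Ft × 16% = 17,120 Ft

Tentative minimum tax:
  Adjusted income: 107,000 Ft + 25,500 Ft + 3,000 Ft = 135,500 Ft
  Less exemption 96,000 Ft → base 39,500 Ft
  39,500 Ft × 28% = 11,060 Ft

17,120 Ft > 11,060 Ft, so the mainline income levy governs.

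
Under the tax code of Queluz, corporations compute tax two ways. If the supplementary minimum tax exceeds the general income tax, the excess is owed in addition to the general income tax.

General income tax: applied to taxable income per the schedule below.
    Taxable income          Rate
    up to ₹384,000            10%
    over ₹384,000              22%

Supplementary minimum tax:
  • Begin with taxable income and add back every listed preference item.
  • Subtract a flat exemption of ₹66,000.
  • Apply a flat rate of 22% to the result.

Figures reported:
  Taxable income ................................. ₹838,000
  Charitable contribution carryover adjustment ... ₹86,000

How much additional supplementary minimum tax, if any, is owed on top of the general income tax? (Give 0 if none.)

₹50,480

Supplementary minimum tax:
  Adjusted income: ₹838,000 + ₹86,000 = ₹924,000
  Less exemption ₹66,000 → base ₹858,000
  ₹858,000 × 22% = ₹188,760

General income tax:
  ₹384,000 × 10% = ₹38,400
  ₹454,000 × 22% = ₹99,880
  → ₹138,280

Excess of supplementary minimum tax over general income tax: ₹188,760 − ₹138,280 = ₹50,480.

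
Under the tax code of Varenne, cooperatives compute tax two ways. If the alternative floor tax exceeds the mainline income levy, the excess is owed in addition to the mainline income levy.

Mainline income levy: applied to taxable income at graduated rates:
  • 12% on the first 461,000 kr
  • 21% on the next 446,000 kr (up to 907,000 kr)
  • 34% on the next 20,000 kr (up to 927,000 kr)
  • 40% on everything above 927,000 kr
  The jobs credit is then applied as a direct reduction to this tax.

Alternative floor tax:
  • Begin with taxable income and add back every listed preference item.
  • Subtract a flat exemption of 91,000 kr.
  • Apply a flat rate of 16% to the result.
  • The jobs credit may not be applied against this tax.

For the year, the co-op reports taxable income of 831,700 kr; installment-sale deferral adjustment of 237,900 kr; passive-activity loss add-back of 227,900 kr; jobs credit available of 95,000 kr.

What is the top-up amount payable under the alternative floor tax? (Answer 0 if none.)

154,873 kr

Alternative floor tax:
  Adjusted income: 831,700 kr + 237,900 kr + 227,900 kr = 1,297,500 kr
  Less exemption 91,000 kr → base 1,206,500 kr
  1,206,500 kr × 16% = 193,040 kr

Mainline income levy:
  461,000 kr × 12% = 55,320 kr
  370,700 kr × 21% = 77,847 kr
  → 133,167 kr
  Less jobs credit 95,000 kr → 38,167 kr

Excess of alternative floor tax over mainline income levy: 193,040 kr − 38,167 kr = 154,873 kr.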